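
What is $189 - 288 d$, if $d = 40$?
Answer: $-11331$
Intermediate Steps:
$189 - 288 d = 189 - 11520 = -11331$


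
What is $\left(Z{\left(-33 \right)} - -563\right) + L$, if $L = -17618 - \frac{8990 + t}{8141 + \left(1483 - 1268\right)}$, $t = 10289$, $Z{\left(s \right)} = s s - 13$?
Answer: $- \frac{133539803}{8356} \approx -15981.0$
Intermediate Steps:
$Z{\left(s \right)} = -13 + s^{2}$ ($Z{\left(s \right)} = s^{2} - 13 = -13 + s^{2}$)
$L = - \frac{147235287}{8356}$ ($L = -17618 - \frac{8990 + 10289}{8141 + \left(1483 - 1268\right)} = -17618 - \frac{19279}{8141 + 215} = -17618 - \frac{19279}{8356} = - \frac{147235287}{8356} \approx -17620.0$)
$\left(Z{\left(-33 \right)} - -563\right) + L = \left(\left(-13 + \left(-33\right)^{2}\right) - -563\right) - \frac{147235287}{8356} = \left(\left(-13 + 1089\right) + 563\right) - \frac{147235287}{8356} = \left(1076 + 563\right) - \frac{147235287}{8356} = 1639 - \frac{147235287}{8356} = - \frac{133539803}{8356}$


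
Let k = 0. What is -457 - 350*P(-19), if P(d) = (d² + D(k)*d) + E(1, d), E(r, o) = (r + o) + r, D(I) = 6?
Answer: -80957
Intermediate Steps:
E(r, o) = o + 2*r (E(r, o) = (o + r) + r = o + 2*r)
P(d) = 2 + d² + 7*d (P(d) = (d² + 6*d) + (d + 2*1) = (d² + 6*d) + (d + 2) = (d² + 6*d) + (2 + d) = 2 + d² + 7*d)
-457 - 350*P(-19) = -457 - 350*(2 + (-19)² + 7*(-19)) = -457 - 350*(2 + 361 - 133) = -457 - 350*230 = -457 - 80500 = -80957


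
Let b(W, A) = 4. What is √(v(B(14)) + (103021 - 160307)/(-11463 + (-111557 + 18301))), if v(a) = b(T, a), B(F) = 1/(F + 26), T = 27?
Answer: √49863208478/104719 ≈ 2.1324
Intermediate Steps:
B(F) = 1/(26 + F)
v(a) = 4
√(v(B(14)) + (103021 - 160307)/(-11463 + (-111557 + 18301))) = √(4 + (103021 - 160307)/(-11463 + (-111557 + 18301))) = √(4 - 57286/(-11463 - 93256)) = √(4 - 57286/(-104719)) = √(4 - 57286*(-1/104719)) = √(4 + 57286/104719) = √(476162/104719) = √49863208478/104719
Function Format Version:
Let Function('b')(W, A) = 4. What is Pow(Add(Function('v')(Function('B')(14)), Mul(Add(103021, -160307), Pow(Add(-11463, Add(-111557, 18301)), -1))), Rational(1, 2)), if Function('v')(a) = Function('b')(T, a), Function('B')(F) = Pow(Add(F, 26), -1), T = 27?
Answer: Mul(Rational(1, 104719), Pow(49863208478, Rational(1, 2))) ≈ 2.1324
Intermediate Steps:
Function('B')(F) = Pow(Add(26, F), -1)
Function('v')(a) = 4
Pow(Add(Function('v')(Function('B')(14)), Mul(Add(103021, -160307), Pow(Add(-11463, Add(-111557, 18301)), -1))), Rational(1, 2)) = Pow(Add(4, Mul(Add(103021, -160307), Pow(Add(-11463, Add(-111557, 18301)), -1))), Rational(1, 2)) = Pow(Add(4, Mul(-57286, Pow(Add(-11463, -93256), -1))), Rational(1, 2)) = Pow(Add(4, Mul(-57286, Pow(-104719, -1))), Rational(1, 2)) = Pow(Add(4, Mul(-57286, Rational(-1, 104719))), Rational(1, 2)) = Pow(Add(4, Rational(57286, 104719)), Rational(1, 2)) = Pow(Rational(476162, 104719), Rational(1, 2)) = Mul(Rational(1, 104719), Pow(49863208478, Rational(1, 2)))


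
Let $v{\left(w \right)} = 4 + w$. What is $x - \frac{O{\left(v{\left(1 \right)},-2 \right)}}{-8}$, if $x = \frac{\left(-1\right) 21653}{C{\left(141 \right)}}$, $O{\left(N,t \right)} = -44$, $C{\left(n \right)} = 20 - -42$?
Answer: $- \frac{10997}{31} \approx -354.74$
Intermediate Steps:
$C{\left(n \right)} = 62$ ($C{\left(n \right)} = 20 + 42 = 62$)
$x = - \frac{21653}{62}$ ($x = \frac{\left(-1\right) 21653}{62} = \left(-21653\right) \frac{1}{62} = - \frac{21653}{62} \approx -349.24$)
$x - \frac{O{\left(v{\left(1 \right)},-2 \right)}}{-8} = - \frac{21653}{62} - \frac{1}{-8} \left(-44\right) = - \frac{21653}{62} - \left(- \frac{1}{8}\right) \left(-44\right) = - \frac{21653}{62} - \frac{11}{2} = - \frac{10997}{31}$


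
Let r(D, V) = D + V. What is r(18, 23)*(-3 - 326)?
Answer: -13489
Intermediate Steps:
r(18, 23)*(-3 - 326) = (18 + 23)*(-3 - 326) = 41*(-329) = -13489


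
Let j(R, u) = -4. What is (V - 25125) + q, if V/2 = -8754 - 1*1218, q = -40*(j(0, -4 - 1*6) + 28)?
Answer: -46029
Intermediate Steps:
q = -960 (q = -40*(-4 + 28) = -40*24 = -960)
V = -19944 (V = 2*(-8754 - 1*1218) = 2*(-8754 - 1218) = 2*(-9972) = -19944)
(V - 25125) + q = (-19944 - 25125) - 960 = -45069 - 960 = -46029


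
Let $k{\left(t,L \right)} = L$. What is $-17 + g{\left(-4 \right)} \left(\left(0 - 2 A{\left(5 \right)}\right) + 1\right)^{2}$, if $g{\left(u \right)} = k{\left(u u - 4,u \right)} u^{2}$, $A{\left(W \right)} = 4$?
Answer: $-3153$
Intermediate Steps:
$g{\left(u \right)} = u^{3}$ ($g{\left(u \right)} = u u^{2} = u^{3}$)
$-17 + g{\left(-4 \right)} \left(\left(0 - 2 A{\left(5 \right)}\right) + 1\right)^{2} = -17 + \left(-4\right)^{3} \left(\left(0 - 8\right) + 1\right)^{2} = -17 - 64 \left(\left(0 - 8\right) + 1\right)^{2} = -17 - 64 \left(-8 + 1\right)^{2} = -17 - 64 \left(-7\right)^{2} = -17 - 3136 = -3153$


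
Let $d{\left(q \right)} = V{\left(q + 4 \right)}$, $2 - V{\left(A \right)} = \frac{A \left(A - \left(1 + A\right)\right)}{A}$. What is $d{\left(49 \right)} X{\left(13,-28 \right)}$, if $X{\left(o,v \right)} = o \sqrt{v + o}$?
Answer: $39 i \sqrt{15} \approx 151.05 i$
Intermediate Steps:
$V{\left(A \right)} = 3$ ($V{\left(A \right)} = 2 - \frac{A \left(A - \left(1 + A\right)\right)}{A} = 2 - \frac{A \left(-1\right)}{A} = 2 - \frac{\left(-1\right) A}{A} = 2 - -1 = 2 + 1 = 3$)
$X{\left(o,v \right)} = o \sqrt{o + v}$
$d{\left(q \right)} = 3$
$d{\left(49 \right)} X{\left(13,-28 \right)} = 3 \cdot 13 \sqrt{13 - 28} = 3 \cdot 13 \sqrt{-15} = 3 \cdot 13 i \sqrt{15} = 39 i \sqrt{15}$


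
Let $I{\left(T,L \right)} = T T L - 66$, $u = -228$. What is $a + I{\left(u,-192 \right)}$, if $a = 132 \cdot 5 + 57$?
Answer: $-9980277$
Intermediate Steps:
$a = 717$ ($a = 660 + 57 = 717$)
$I{\left(T,L \right)} = -66 + L T^{2}$ ($I{\left(T,L \right)} = T^{2} L - 66 = L T^{2} - 66 = -66 + L T^{2}$)
$a + I{\left(u,-192 \right)} = 717 - \left(66 + 192 \left(-228\right)^{2}\right) = 717 - 9980994 = -9980277$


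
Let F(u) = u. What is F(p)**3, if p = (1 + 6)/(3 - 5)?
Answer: -343/8 ≈ -42.875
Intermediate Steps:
p = -7/2 (p = 7/(-2) = 7*(-1/2) = -7/2 ≈ -3.5000)
F(p)**3 = (-7/2)**3 = -343/8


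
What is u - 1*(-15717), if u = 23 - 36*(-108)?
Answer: 19628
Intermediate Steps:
u = 3911 (u = 23 + 3888 = 3911)
u - 1*(-15717) = 3911 - 1*(-15717) = 3911 + 15717 = 19628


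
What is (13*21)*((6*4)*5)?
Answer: 32760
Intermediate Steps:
(13*21)*((6*4)*5) = 273*(24*5) = 273*120 = 32760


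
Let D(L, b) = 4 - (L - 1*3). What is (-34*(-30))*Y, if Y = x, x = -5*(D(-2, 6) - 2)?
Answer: -35700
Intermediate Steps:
D(L, b) = 7 - L (D(L, b) = 4 - (L - 3) = 4 - (-3 + L) = 4 + (3 - L) = 7 - L)
x = -35 (x = -5*((7 - 1*(-2)) - 2) = -5*((7 + 2) - 2) = -5*(9 - 2) = -5*7 = -35)
Y = -35
(-34*(-30))*Y = -34*(-30)*(-35) = 1020*(-35) = -35700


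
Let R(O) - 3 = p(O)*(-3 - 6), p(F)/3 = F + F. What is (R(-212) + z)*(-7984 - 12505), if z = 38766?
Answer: -1028896113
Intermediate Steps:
p(F) = 6*F (p(F) = 3*(F + F) = 3*(2*F) = 6*F)
R(O) = 3 - 54*O (R(O) = 3 + (6*O)*(-3 - 6) = 3 + (6*O)*(-9) = 3 - 54*O)
(R(-212) + z)*(-7984 - 12505) = ((3 - 54*(-212)) + 38766)*(-7984 - 12505) = ((3 + 11448) + 38766)*(-20489) = (11451 + 38766)*(-20489) = 50217*(-20489) = -1028896113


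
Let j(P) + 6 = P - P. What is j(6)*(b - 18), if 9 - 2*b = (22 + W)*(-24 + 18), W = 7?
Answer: -441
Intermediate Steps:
j(P) = -6 (j(P) = -6 + (P - P) = -6 + 0 = -6)
b = 183/2 (b = 9/2 - (22 + 7)*(-24 + 18)/2 = 9/2 - 29*(-6)/2 = 9/2 - 1/2*(-174) = 9/2 + 87 = 183/2 ≈ 91.500)
j(6)*(b - 18) = -6*(183/2 - 18) = -6*147/2 = -441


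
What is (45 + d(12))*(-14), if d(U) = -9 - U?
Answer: -336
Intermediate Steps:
(45 + d(12))*(-14) = (45 + (-9 - 1*12))*(-14) = (45 + (-9 - 12))*(-14) = (45 - 21)*(-14) = 24*(-14) = -336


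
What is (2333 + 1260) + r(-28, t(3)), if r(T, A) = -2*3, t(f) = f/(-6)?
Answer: 3587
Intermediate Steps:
t(f) = -f/6 (t(f) = f*(-⅙) = -f/6)
r(T, A) = -6
(2333 + 1260) + r(-28, t(3)) = (2333 + 1260) - 6 = 3593 - 6 = 3587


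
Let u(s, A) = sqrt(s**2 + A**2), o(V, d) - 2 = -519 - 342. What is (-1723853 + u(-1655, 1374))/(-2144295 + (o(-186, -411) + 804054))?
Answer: 1723853/1341100 - sqrt(4626901)/1341100 ≈ 1.2838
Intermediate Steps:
o(V, d) = -859 (o(V, d) = 2 + (-519 - 342) = 2 - 861 = -859)
u(s, A) = sqrt(A**2 + s**2)
(-1723853 + u(-1655, 1374))/(-2144295 + (o(-186, -411) + 804054)) = (-1723853 + sqrt(1374**2 + (-1655)**2))/(-2144295 + (-859 + 804054)) = (-1723853 + sqrt(1887876 + 2739025))/(-2144295 + 803195) = (-1723853 + sqrt(4626901))/(-1341100) = (-1723853 + sqrt(4626901))*(-1/1341100) = 1723853/1341100 - sqrt(4626901)/1341100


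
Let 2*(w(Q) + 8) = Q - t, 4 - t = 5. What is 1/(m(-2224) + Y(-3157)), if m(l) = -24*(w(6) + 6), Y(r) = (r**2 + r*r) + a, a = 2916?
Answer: 1/19936178 ≈ 5.0160e-8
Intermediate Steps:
t = -1 (t = 4 - 1*5 = 4 - 5 = -1)
w(Q) = -15/2 + Q/2 (w(Q) = -8 + (Q - 1*(-1))/2 = -8 + (Q + 1)/2 = -8 + (1 + Q)/2 = -8 + (1/2 + Q/2) = -15/2 + Q/2)
Y(r) = 2916 + 2*r**2 (Y(r) = (r**2 + r*r) + 2916 = (r**2 + r**2) + 2916 = 2*r**2 + 2916 = 2916 + 2*r**2)
m(l) = -36 (m(l) = -24*((-15/2 + (1/2)*6) + 6) = -24*((-15/2 + 3) + 6) = -24*(-9/2 + 6) = -24*3/2 = -36)
1/(m(-2224) + Y(-3157)) = 1/(-36 + (2916 + 2*(-3157)**2)) = 1/(-36 + (2916 + 2*9966649)) = 1/(-36 + (2916 + 19933298)) = 1/(-36 + 19936214) = 1/19936178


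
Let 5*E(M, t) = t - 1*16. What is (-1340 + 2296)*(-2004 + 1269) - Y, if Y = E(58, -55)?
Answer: -3513229/5 ≈ -7.0265e+5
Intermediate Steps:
E(M, t) = -16/5 + t/5 (E(M, t) = (t - 1*16)/5 = (t - 16)/5 = (-16 + t)/5 = -16/5 + t/5)
Y = -71/5 (Y = -16/5 + (⅕)*(-55) = -16/5 - 11 = -71/5 ≈ -14.200)
(-1340 + 2296)*(-2004 + 1269) - Y = (-1340 + 2296)*(-2004 + 1269) - 1*(-71/5) = 956*(-735) + 71/5 = -702660 + 71/5 = -3513229/5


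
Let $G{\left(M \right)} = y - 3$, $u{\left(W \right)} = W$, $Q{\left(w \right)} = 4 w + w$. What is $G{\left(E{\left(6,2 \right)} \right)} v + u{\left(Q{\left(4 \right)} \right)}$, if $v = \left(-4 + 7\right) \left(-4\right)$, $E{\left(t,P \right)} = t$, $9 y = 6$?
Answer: $48$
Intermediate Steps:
$y = \frac{2}{3}$ ($y = \frac{1}{9} \cdot 6 = \frac{2}{3} \approx 0.66667$)
$Q{\left(w \right)} = 5 w$
$G{\left(M \right)} = - \frac{7}{3}$ ($G{\left(M \right)} = \frac{2}{3} - 3 = - \frac{7}{3}$)
$v = -12$ ($v = 3 \left(-4\right) = -12$)
$G{\left(E{\left(6,2 \right)} \right)} v + u{\left(Q{\left(4 \right)} \right)} = \left(- \frac{7}{3}\right) \left(-12\right) + 5 \cdot 4 = 28 + 20 = 48$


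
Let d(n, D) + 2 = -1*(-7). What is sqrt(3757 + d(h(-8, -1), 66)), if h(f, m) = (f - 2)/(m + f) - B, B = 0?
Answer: 3*sqrt(418) ≈ 61.335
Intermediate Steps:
h(f, m) = (-2 + f)/(f + m) (h(f, m) = (f - 2)/(m + f) - 1*0 = (-2 + f)/(f + m) + 0 = (-2 + f)/(f + m))
d(n, D) = 5 (d(n, D) = -2 - 1*(-7) = -2 + 7 = 5)
sqrt(3757 + d(h(-8, -1), 66)) = sqrt(3757 + 5) = sqrt(3762) = 3*sqrt(418)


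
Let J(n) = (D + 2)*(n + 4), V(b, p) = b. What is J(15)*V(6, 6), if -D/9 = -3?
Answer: 3306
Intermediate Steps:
D = 27 (D = -9*(-3) = 27)
J(n) = 116 + 29*n (J(n) = (27 + 2)*(n + 4) = 29*(4 + n) = 116 + 29*n)
J(15)*V(6, 6) = (116 + 29*15)*6 = (116 + 435)*6 = 551*6 = 3306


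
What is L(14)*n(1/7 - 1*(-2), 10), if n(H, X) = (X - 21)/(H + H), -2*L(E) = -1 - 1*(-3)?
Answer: 77/30 ≈ 2.5667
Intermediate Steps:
L(E) = -1 (L(E) = -(-1 - 1*(-3))/2 = -(-1 + 3)/2 = -1/2*2 = -1)
n(H, X) = (-21 + X)/(2*H) (n(H, X) = (-21 + X)/((2*H)) = (-21 + X)*(1/(2*H)) = (-21 + X)/(2*H))
L(14)*n(1/7 - 1*(-2), 10) = -(-21 + 10)/(2*(1/7 - 1*(-2))) = -(-11)/(2*(1/7 + 2)) = -(-11)/(2*15/7) = -7*(-11)/(2*15) = -1*(-77/30) = 77/30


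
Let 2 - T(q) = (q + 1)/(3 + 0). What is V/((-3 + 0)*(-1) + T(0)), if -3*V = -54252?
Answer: 27126/7 ≈ 3875.1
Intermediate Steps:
V = 18084 (V = -⅓*(-54252) = 18084)
T(q) = 5/3 - q/3 (T(q) = 2 - (q + 1)/(3 + 0) = 2 - (1 + q)/3 = 2 - (⅓ + q/3) = 2 + (-⅓ - q/3) = 5/3 - q/3)
V/((-3 + 0)*(-1) + T(0)) = 18084/((-3 + 0)*(-1) + (5/3 - ⅓*0)) = 18084/(-3*(-1) + (5/3 + 0)) = 18084/(3 + 5/3) = 18084/(14/3) = 18084*(3/14) = 27126/7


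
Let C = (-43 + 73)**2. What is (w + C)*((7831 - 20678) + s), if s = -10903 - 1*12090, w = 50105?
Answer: -1828019200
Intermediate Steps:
s = -22993 (s = -10903 - 12090 = -22993)
C = 900 (C = 30**2 = 900)
(w + C)*((7831 - 20678) + s) = (50105 + 900)*((7831 - 20678) - 22993) = 51005*(-12847 - 22993) = 51005*(-35840) = -1828019200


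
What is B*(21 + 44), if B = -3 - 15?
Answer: -1170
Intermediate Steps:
B = -18
B*(21 + 44) = -18*(21 + 44) = -18*65 = -1170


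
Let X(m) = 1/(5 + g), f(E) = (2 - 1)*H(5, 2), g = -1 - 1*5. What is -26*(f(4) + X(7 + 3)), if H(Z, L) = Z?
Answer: -104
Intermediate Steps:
g = -6 (g = -1 - 5 = -6)
f(E) = 5 (f(E) = (2 - 1)*5 = 1*5 = 5)
X(m) = -1 (X(m) = 1/(5 - 6) = 1/(-1) = -1)
-26*(f(4) + X(7 + 3)) = -26*(5 - 1) = -26*4 = -104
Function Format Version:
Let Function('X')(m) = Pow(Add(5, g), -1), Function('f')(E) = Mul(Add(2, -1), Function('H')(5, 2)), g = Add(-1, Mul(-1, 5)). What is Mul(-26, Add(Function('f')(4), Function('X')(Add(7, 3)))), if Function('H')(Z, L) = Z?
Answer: -104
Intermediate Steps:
g = -6 (g = Add(-1, -5) = -6)
Function('f')(E) = 5 (Function('f')(E) = Mul(Add(2, -1), 5) = Mul(1, 5) = 5)
Function('X')(m) = -1 (Function('X')(m) = Pow(Add(5, -6), -1) = Pow(-1, -1) = -1)
Mul(-26, Add(Function('f')(4), Function('X')(Add(7, 3)))) = Mul(-26, Add(5, -1)) = Mul(-26, 4) = -104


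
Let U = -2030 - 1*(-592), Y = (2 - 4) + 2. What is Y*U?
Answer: 0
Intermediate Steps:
Y = 0 (Y = -2 + 2 = 0)
U = -1438 (U = -2030 + 592 = -1438)
Y*U = 0*(-1438) = 0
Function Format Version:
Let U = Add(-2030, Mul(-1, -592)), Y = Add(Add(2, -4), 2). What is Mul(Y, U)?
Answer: 0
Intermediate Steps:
Y = 0 (Y = Add(-2, 2) = 0)
U = -1438 (U = Add(-2030, 592) = -1438)
Mul(Y, U) = Mul(0, -1438) = 0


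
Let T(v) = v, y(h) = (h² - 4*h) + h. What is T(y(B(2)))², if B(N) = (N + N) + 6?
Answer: 4900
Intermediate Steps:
B(N) = 6 + 2*N (B(N) = 2*N + 6 = 6 + 2*N)
y(h) = h² - 3*h
T(y(B(2)))² = ((6 + 2*2)*(-3 + (6 + 2*2)))² = ((6 + 4)*(-3 + (6 + 4)))² = (10*(-3 + 10))² = (10*7)² = 70² = 4900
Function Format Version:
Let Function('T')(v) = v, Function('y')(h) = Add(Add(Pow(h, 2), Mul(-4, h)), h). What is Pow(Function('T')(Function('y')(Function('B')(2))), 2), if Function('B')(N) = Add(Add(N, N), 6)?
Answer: 4900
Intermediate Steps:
Function('B')(N) = Add(6, Mul(2, N)) (Function('B')(N) = Add(Mul(2, N), 6) = Add(6, Mul(2, N)))
Function('y')(h) = Add(Pow(h, 2), Mul(-3, h))
Pow(Function('T')(Function('y')(Function('B')(2))), 2) = Pow(Mul(Add(6, Mul(2, 2)), Add(-3, Add(6, Mul(2, 2)))), 2) = Pow(Mul(Add(6, 4), Add(-3, Add(6, 4))), 2) = Pow(Mul(10, Add(-3, 10)), 2) = Pow(Mul(10, 7), 2) = Pow(70, 2) = 4900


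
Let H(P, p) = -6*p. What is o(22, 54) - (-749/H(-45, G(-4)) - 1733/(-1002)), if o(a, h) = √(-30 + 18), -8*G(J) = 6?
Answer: 495133/3006 + 2*I*√3 ≈ 164.71 + 3.4641*I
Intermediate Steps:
G(J) = -¾ (G(J) = -⅛*6 = -¾)
o(a, h) = 2*I*√3 (o(a, h) = √(-12) = 2*I*√3)
o(22, 54) - (-749/H(-45, G(-4)) - 1733/(-1002)) = 2*I*√3 - (-749/((-6*(-¾))) - 1733/(-1002)) = 2*I*√3 - (-749/9/2 - 1733*(-1/1002)) = 2*I*√3 - (-749*2/9 + 1733/1002) = 2*I*√3 - (-1498/9 + 1733/1002) = 2*I*√3 - 1*(-495133/3006) = 2*I*√3 + 495133/3006 = 495133/3006 + 2*I*√3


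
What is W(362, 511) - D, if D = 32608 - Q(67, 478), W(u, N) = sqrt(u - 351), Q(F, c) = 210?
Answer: -32398 + sqrt(11) ≈ -32395.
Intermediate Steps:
W(u, N) = sqrt(-351 + u)
D = 32398 (D = 32608 - 1*210 = 32608 - 210 = 32398)
W(362, 511) - D = sqrt(-351 + 362) - 1*32398 = sqrt(11) - 32398 = -32398 + sqrt(11)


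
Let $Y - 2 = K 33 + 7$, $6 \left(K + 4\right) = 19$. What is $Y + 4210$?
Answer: $\frac{8383}{2} \approx 4191.5$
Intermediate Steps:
$K = - \frac{5}{6}$ ($K = -4 + \frac{1}{6} \cdot 19 = -4 + \frac{19}{6} = - \frac{5}{6} \approx -0.83333$)
$Y = - \frac{37}{2}$ ($Y = 2 + \left(\left(- \frac{5}{6}\right) 33 + 7\right) = 2 + \left(- \frac{55}{2} + 7\right) = 2 - \frac{41}{2} = - \frac{37}{2} \approx -18.5$)
$Y + 4210 = - \frac{37}{2} + 4210 = \frac{8383}{2}$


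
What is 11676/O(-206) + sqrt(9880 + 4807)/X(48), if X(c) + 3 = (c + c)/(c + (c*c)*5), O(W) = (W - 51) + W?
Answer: -11676/463 - 241*sqrt(14687)/721 ≈ -65.727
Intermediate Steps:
O(W) = -51 + 2*W (O(W) = (-51 + W) + W = -51 + 2*W)
X(c) = -3 + 2*c/(c + 5*c**2) (X(c) = -3 + (c + c)/(c + (c*c)*5) = -3 + (2*c)/(c + c**2*5) = -3 + (2*c)/(c + 5*c**2) = -3 + 2*c/(c + 5*c**2))
11676/O(-206) + sqrt(9880 + 4807)/X(48) = 11676/(-51 + 2*(-206)) + sqrt(9880 + 4807)/(((-1 - 15*48)/(1 + 5*48))) = 11676/(-51 - 412) + sqrt(14687)/(((-1 - 720)/(1 + 240))) = 11676/(-463) + sqrt(14687)/((-721/241)) = 11676*(-1/463) + sqrt(14687)/(((1/241)*(-721))) = -11676/463 + sqrt(14687)/(-721/241) = -11676/463 + sqrt(14687)*(-241/721) = -11676/463 - 241*sqrt(14687)/721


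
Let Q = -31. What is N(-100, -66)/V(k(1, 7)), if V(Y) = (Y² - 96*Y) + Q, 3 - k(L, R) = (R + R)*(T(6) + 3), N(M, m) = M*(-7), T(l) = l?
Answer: 350/13453 ≈ 0.026017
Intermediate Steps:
N(M, m) = -7*M
k(L, R) = 3 - 18*R (k(L, R) = 3 - (R + R)*(6 + 3) = 3 - 2*R*9 = 3 - 18*R)
V(Y) = -31 + Y² - 96*Y (V(Y) = (Y² - 96*Y) - 31 = -31 + Y² - 96*Y)
N(-100, -66)/V(k(1, 7)) = (-7*(-100))/(-31 + (3 - 18*7)² - 96*(3 - 18*7)) = 700/(-31 + (3 - 126)² - 96*(3 - 126)) = 700/(-31 + (-123)² - 96*(-123)) = 700/(-31 + 15129 + 11808) = 700/26906 = 700*(1/26906) = 350/13453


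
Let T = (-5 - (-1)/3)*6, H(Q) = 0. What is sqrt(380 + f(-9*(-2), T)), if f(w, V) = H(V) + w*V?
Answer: 2*I*sqrt(31) ≈ 11.136*I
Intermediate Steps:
T = -28 (T = (-5 - (-1)/3)*6 = (-5 - 1*(-1/3))*6 = (-5 + 1/3)*6 = -14/3*6 = -28)
f(w, V) = V*w (f(w, V) = 0 + w*V = 0 + V*w = V*w)
sqrt(380 + f(-9*(-2), T)) = sqrt(380 - (-252)*(-2)) = sqrt(380 - 28*18) = sqrt(380 - 504) = sqrt(-124) = 2*I*sqrt(31)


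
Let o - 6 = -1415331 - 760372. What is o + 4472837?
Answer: 2297140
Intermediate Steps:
o = -2175697 (o = 6 + (-1415331 - 760372) = 6 - 2175703 = -2175697)
o + 4472837 = -2175697 + 4472837 = 2297140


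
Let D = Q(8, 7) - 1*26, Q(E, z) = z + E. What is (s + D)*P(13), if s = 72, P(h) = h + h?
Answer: 1586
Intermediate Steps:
P(h) = 2*h
Q(E, z) = E + z
D = -11 (D = (8 + 7) - 1*26 = 15 - 26 = -11)
(s + D)*P(13) = (72 - 11)*(2*13) = 61*26 = 1586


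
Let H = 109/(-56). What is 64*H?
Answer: -872/7 ≈ -124.57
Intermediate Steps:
H = -109/56 (H = 109*(-1/56) = -109/56 ≈ -1.9464)
64*H = 64*(-109/56) = -872/7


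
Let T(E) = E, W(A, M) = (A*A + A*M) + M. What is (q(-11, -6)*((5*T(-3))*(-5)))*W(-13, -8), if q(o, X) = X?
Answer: -119250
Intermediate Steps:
W(A, M) = M + A² + A*M (W(A, M) = (A² + A*M) + M = M + A² + A*M)
(q(-11, -6)*((5*T(-3))*(-5)))*W(-13, -8) = (-6*5*(-3)*(-5))*(-8 + (-13)² - 13*(-8)) = (-(-90)*(-5))*(-8 + 169 + 104) = -6*75*265 = -450*265 = -119250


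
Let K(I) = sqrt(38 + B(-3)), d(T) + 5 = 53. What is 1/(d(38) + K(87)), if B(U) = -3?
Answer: 48/2269 - sqrt(35)/2269 ≈ 0.018547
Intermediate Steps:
d(T) = 48 (d(T) = -5 + 53 = 48)
K(I) = sqrt(35) (K(I) = sqrt(38 - 3) = sqrt(35))
1/(d(38) + K(87)) = 1/(48 + sqrt(35))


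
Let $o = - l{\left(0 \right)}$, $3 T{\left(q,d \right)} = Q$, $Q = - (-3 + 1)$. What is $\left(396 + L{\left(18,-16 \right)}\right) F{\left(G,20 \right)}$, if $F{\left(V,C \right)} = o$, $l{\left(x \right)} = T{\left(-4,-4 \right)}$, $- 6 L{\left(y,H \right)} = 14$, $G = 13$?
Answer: $- \frac{2362}{9} \approx -262.44$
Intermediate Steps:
$Q = 2$ ($Q = \left(-1\right) \left(-2\right) = 2$)
$T{\left(q,d \right)} = \frac{2}{3}$ ($T{\left(q,d \right)} = \frac{1}{3} \cdot 2 = \frac{2}{3}$)
$L{\left(y,H \right)} = - \frac{7}{3}$ ($L{\left(y,H \right)} = \left(- \frac{1}{6}\right) 14 = - \frac{7}{3}$)
$l{\left(x \right)} = \frac{2}{3}$
$o = - \frac{2}{3}$ ($o = \left(-1\right) \frac{2}{3} = - \frac{2}{3} \approx -0.66667$)
$F{\left(V,C \right)} = - \frac{2}{3}$
$\left(396 + L{\left(18,-16 \right)}\right) F{\left(G,20 \right)} = \left(396 - \frac{7}{3}\right) \left(- \frac{2}{3}\right) = \frac{1181}{3} \left(- \frac{2}{3}\right) = - \frac{2362}{9}$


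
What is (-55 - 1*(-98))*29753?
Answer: 1279379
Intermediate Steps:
(-55 - 1*(-98))*29753 = (-55 + 98)*29753 = 43*29753 = 1279379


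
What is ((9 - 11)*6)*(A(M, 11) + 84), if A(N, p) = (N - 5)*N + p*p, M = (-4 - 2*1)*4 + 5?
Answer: -7932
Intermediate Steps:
M = -19 (M = (-4 - 2)*4 + 5 = -6*4 + 5 = -24 + 5 = -19)
A(N, p) = p² + N*(-5 + N) (A(N, p) = (-5 + N)*N + p² = N*(-5 + N) + p² = p² + N*(-5 + N))
((9 - 11)*6)*(A(M, 11) + 84) = ((9 - 11)*6)*(((-19)² + 11² - 5*(-19)) + 84) = (-2*6)*((361 + 121 + 95) + 84) = -12*(577 + 84) = -12*661 = -7932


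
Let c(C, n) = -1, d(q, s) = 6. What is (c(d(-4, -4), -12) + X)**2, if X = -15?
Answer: 256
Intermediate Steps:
(c(d(-4, -4), -12) + X)**2 = (-1 - 15)**2 = (-16)**2 = 256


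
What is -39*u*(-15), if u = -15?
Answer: -8775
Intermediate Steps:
-39*u*(-15) = -39*(-15)*(-15) = 585*(-15) = -8775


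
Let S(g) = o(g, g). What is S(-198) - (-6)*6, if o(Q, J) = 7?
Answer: 43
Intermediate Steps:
S(g) = 7
S(-198) - (-6)*6 = 7 - (-6)*6 = 7 - 1*(-36) = 7 + 36 = 43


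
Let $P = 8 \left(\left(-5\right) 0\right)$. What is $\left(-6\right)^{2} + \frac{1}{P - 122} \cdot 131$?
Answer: $\frac{4261}{122} \approx 34.926$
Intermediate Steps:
$P = 0$ ($P = 8 \cdot 0 = 0$)
$\left(-6\right)^{2} + \frac{1}{P - 122} \cdot 131 = \left(-6\right)^{2} + \frac{1}{0 - 122} \cdot 131 = 36 + \frac{1}{-122} \cdot 131 = 36 - \frac{131}{122} = \frac{4261}{122}$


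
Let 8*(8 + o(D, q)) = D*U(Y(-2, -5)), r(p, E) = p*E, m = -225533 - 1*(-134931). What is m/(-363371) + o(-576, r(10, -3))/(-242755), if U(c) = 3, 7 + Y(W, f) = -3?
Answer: 22075483614/88210127105 ≈ 0.25026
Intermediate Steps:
m = -90602 (m = -225533 + 134931 = -90602)
Y(W, f) = -10 (Y(W, f) = -7 - 3 = -10)
r(p, E) = E*p
o(D, q) = -8 + 3*D/8 (o(D, q) = -8 + (D*3)/8 = -8 + (3*D)/8 = -8 + 3*D/8)
m/(-363371) + o(-576, r(10, -3))/(-242755) = -90602/(-363371) + (-8 + (3/8)*(-576))/(-242755) = -90602*(-1/363371) + (-8 - 216)*(-1/242755) = 90602/363371 - 224*(-1/242755) = 90602/363371 + 224/242755 = 22075483614/88210127105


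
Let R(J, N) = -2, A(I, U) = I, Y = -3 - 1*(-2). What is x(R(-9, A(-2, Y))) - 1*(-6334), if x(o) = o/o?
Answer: 6335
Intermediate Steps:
Y = -1 (Y = -3 + 2 = -1)
x(o) = 1
x(R(-9, A(-2, Y))) - 1*(-6334) = 1 - 1*(-6334) = 1 + 6334 = 6335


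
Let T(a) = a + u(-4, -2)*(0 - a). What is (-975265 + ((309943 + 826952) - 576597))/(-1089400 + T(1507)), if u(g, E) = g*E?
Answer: 414967/1099949 ≈ 0.37726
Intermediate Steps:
u(g, E) = E*g
T(a) = -7*a (T(a) = a + (-2*(-4))*(0 - a) = a + 8*(-a) = a - 8*a = -7*a)
(-975265 + ((309943 + 826952) - 576597))/(-1089400 + T(1507)) = (-975265 + ((309943 + 826952) - 576597))/(-1089400 - 7*1507) = (-975265 + (1136895 - 576597))/(-1089400 - 10549) = (-975265 + 560298)/(-1099949) = -414967*(-1/1099949) = 414967/1099949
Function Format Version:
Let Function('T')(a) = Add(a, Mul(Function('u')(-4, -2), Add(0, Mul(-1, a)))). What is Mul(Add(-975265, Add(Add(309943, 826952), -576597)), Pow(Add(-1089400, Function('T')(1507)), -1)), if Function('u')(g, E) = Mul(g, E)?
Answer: Rational(414967, 1099949) ≈ 0.37726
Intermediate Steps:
Function('u')(g, E) = Mul(E, g)
Function('T')(a) = Mul(-7, a) (Function('T')(a) = Add(a, Mul(Mul(-2, -4), Add(0, Mul(-1, a)))) = Add(a, Mul(8, Mul(-1, a))) = Add(a, Mul(-8, a)) = Mul(-7, a))
Mul(Add(-975265, Add(Add(309943, 826952), -576597)), Pow(Add(-1089400, Function('T')(1507)), -1)) = Mul(Add(-975265, Add(Add(309943, 826952), -576597)), Pow(Add(-1089400, Mul(-7, 1507)), -1)) = Mul(Add(-975265, Add(1136895, -576597)), Pow(Add(-1089400, -10549), -1)) = Mul(Add(-975265, 560298), Pow(-1099949, -1)) = Mul(-414967, Rational(-1, 1099949)) = Rational(414967, 1099949)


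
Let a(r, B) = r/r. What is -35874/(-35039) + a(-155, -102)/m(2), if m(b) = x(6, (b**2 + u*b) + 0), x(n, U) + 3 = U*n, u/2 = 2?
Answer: 2510345/2417691 ≈ 1.0383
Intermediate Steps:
a(r, B) = 1
u = 4 (u = 2*2 = 4)
x(n, U) = -3 + U*n
m(b) = -3 + 6*b**2 + 24*b (m(b) = -3 + ((b**2 + 4*b) + 0)*6 = -3 + (b**2 + 4*b)*6 = -3 + (6*b**2 + 24*b) = -3 + 6*b**2 + 24*b)
-35874/(-35039) + a(-155, -102)/m(2) = -35874/(-35039) + 1/(-3 + 6*2*(4 + 2)) = -35874*(-1/35039) + 1/(-3 + 6*2*6) = 35874/35039 + 1/(-3 + 72) = 35874/35039 + 1/69 = 2510345/2417691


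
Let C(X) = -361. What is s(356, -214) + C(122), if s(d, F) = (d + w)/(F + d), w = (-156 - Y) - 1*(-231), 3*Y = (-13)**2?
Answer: -76331/213 ≈ -358.36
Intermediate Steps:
Y = 169/3 (Y = (1/3)*(-13)**2 = (1/3)*169 = 169/3 ≈ 56.333)
w = 56/3 (w = (-156 - 1*169/3) - 1*(-231) = (-156 - 169/3) + 231 = -637/3 + 231 = 56/3 ≈ 18.667)
s(d, F) = (56/3 + d)/(F + d) (s(d, F) = (d + 56/3)/(F + d) = (56/3 + d)/(F + d))
s(356, -214) + C(122) = (56/3 + 356)/(-214 + 356) - 361 = (1124/3)/142 - 361 = (1/142)*(1124/3) - 361 = 562/213 - 361 = -76331/213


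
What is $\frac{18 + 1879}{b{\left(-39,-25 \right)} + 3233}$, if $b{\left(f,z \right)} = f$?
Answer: $\frac{1897}{3194} \approx 0.59393$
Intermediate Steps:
$\frac{18 + 1879}{b{\left(-39,-25 \right)} + 3233} = \frac{18 + 1879}{-39 + 3233} = \frac{1897}{3194}$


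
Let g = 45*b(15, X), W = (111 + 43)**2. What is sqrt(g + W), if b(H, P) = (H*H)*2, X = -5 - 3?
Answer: sqrt(43966) ≈ 209.68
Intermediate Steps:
X = -8
b(H, P) = 2*H**2 (b(H, P) = H**2*2 = 2*H**2)
W = 23716 (W = 154**2 = 23716)
g = 20250 (g = 45*(2*15**2) = 45*(2*225) = 45*450 = 20250)
sqrt(g + W) = sqrt(20250 + 23716) = sqrt(43966)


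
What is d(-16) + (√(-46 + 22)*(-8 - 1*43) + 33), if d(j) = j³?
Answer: -4063 - 102*I*√6 ≈ -4063.0 - 249.85*I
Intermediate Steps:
d(-16) + (√(-46 + 22)*(-8 - 1*43) + 33) = (-16)³ + (√(-46 + 22)*(-8 - 1*43) + 33) = -4096 + (√(-24)*(-8 - 43) + 33) = -4096 + ((2*I*√6)*(-51) + 33) = -4096 + (-102*I*√6 + 33) = -4096 + (33 - 102*I*√6) = -4063 - 102*I*√6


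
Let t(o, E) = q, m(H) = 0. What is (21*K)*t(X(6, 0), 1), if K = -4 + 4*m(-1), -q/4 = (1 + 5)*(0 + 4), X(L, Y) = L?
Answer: 8064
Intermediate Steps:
q = -96 (q = -4*(1 + 5)*(0 + 4) = -24*4 = -4*24 = -96)
t(o, E) = -96
K = -4 (K = -4 + 4*0 = -4 + 0 = -4)
(21*K)*t(X(6, 0), 1) = (21*(-4))*(-96) = -84*(-96) = 8064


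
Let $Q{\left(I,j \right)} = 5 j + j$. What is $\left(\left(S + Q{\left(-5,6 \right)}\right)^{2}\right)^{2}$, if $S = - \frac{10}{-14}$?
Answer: $\frac{4362470401}{2401} \approx 1.8169 \cdot 10^{6}$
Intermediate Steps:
$S = \frac{5}{7}$ ($S = \left(-10\right) \left(- \frac{1}{14}\right) = \frac{5}{7} \approx 0.71429$)
$Q{\left(I,j \right)} = 6 j$
$\left(\left(S + Q{\left(-5,6 \right)}\right)^{2}\right)^{2} = \left(\left(\frac{5}{7} + 6 \cdot 6\right)^{2}\right)^{2} = \left(\left(\frac{5}{7} + 36\right)^{2}\right)^{2} = \left(\left(\frac{257}{7}\right)^{2}\right)^{2} = \left(\frac{66049}{49}\right)^{2} = \frac{4362470401}{2401}$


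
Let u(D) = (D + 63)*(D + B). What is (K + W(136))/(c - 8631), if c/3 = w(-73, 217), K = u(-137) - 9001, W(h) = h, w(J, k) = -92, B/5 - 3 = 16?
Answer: 1919/2969 ≈ 0.64635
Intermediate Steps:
B = 95 (B = 15 + 5*16 = 15 + 80 = 95)
u(D) = (63 + D)*(95 + D) (u(D) = (D + 63)*(D + 95) = (63 + D)*(95 + D))
K = -5893 (K = (5985 + (-137)**2 + 158*(-137)) - 9001 = (5985 + 18769 - 21646) - 9001 = 3108 - 9001 = -5893)
c = -276 (c = 3*(-92) = -276)
(K + W(136))/(c - 8631) = (-5893 + 136)/(-276 - 8631) = -5757/(-8907) = -5757*(-1/8907) = 1919/2969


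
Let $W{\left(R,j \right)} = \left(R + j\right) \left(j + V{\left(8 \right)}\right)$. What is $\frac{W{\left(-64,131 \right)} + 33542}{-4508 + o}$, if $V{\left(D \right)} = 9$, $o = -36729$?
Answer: $- \frac{42922}{41237} \approx -1.0409$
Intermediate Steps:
$W{\left(R,j \right)} = \left(9 + j\right) \left(R + j\right)$ ($W{\left(R,j \right)} = \left(R + j\right) \left(j + 9\right) = \left(R + j\right) \left(9 + j\right) = \left(9 + j\right) \left(R + j\right)$)
$\frac{W{\left(-64,131 \right)} + 33542}{-4508 + o} = \frac{\left(131^{2} + 9 \left(-64\right) + 9 \cdot 131 - 8384\right) + 33542}{-4508 - 36729} = \frac{\left(17161 - 576 + 1179 - 8384\right) + 33542}{-41237} = \left(9380 + 33542\right) \left(- \frac{1}{41237}\right) = 42922 \left(- \frac{1}{41237}\right) = - \frac{42922}{41237}$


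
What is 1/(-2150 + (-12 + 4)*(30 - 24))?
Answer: -1/2198 ≈ -0.00045496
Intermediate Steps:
1/(-2150 + (-12 + 4)*(30 - 24)) = 1/(-2150 - 8*6) = 1/(-2150 - 48) = 1/(-2198) = -1/2198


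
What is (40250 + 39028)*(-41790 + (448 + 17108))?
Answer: -1921223052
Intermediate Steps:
(40250 + 39028)*(-41790 + (448 + 17108)) = 79278*(-41790 + 17556) = 79278*(-24234) = -1921223052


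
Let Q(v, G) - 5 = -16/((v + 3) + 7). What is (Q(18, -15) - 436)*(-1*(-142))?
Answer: -428982/7 ≈ -61283.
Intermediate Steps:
Q(v, G) = 5 - 16/(10 + v) (Q(v, G) = 5 - 16/((v + 3) + 7) = 5 - 16/((3 + v) + 7) = 5 - 16/(10 + v))
(Q(18, -15) - 436)*(-1*(-142)) = ((34 + 5*18)/(10 + 18) - 436)*(-1*(-142)) = ((34 + 90)/28 - 436)*142 = ((1/28)*124 - 436)*142 = (31/7 - 436)*142 = -3021/7*142 = -428982/7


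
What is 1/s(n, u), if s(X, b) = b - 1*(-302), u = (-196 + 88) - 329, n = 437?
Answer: -1/135 ≈ -0.0074074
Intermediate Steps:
u = -437 (u = -108 - 329 = -437)
s(X, b) = 302 + b (s(X, b) = b + 302 = 302 + b)
1/s(n, u) = 1/(302 - 437) = 1/(-135) = -1/135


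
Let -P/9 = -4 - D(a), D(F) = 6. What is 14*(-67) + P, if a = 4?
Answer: -848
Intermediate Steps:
P = 90 (P = -9*(-4 - 1*6) = -9*(-4 - 6) = -9*(-10) = 90)
14*(-67) + P = 14*(-67) + 90 = -938 + 90 = -848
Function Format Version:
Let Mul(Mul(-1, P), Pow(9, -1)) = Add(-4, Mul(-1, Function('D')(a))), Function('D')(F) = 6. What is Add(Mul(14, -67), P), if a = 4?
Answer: -848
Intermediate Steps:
P = 90 (P = Mul(-9, Add(-4, Mul(-1, 6))) = Mul(-9, Add(-4, -6)) = Mul(-9, -10) = 90)
Add(Mul(14, -67), P) = Add(Mul(14, -67), 90) = Add(-938, 90) = -848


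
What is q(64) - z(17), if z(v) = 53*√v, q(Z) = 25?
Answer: 25 - 53*√17 ≈ -193.52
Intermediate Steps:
q(64) - z(17) = 25 - 53*√17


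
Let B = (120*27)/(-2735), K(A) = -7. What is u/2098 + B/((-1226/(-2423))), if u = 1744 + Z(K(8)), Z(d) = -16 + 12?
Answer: -531798978/351741239 ≈ -1.5119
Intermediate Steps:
Z(d) = -4
u = 1740 (u = 1744 - 4 = 1740)
B = -648/547 (B = 3240*(-1/2735) = -648/547 ≈ -1.1846)
u/2098 + B/((-1226/(-2423))) = 1740/2098 - 648/(547*((-1226/(-2423)))) = 1740*(1/2098) - 648/(547*((-1226*(-1/2423)))) = 870/1049 - 648/(547*1226/2423) = 870/1049 - 648/547*2423/1226 = 870/1049 - 785052/335311 = -531798978/351741239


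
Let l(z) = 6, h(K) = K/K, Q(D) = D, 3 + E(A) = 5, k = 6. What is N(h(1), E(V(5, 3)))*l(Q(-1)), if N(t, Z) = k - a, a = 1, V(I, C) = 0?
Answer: 30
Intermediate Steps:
E(A) = 2 (E(A) = -3 + 5 = 2)
h(K) = 1
N(t, Z) = 5 (N(t, Z) = 6 - 1*1 = 6 - 1 = 5)
N(h(1), E(V(5, 3)))*l(Q(-1)) = 5*6 = 30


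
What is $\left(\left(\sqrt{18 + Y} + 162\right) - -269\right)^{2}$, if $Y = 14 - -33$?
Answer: $\left(431 + \sqrt{65}\right)^{2} \approx 1.9278 \cdot 10^{5}$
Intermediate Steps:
$Y = 47$ ($Y = 14 + 33 = 47$)
$\left(\left(\sqrt{18 + Y} + 162\right) - -269\right)^{2} = \left(\left(\sqrt{18 + 47} + 162\right) - -269\right)^{2} = \left(\left(\sqrt{65} + 162\right) + 269\right)^{2} = \left(\left(162 + \sqrt{65}\right) + 269\right)^{2} = \left(431 + \sqrt{65}\right)^{2}$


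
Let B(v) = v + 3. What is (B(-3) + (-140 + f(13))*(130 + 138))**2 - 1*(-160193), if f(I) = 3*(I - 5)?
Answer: 966623937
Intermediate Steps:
f(I) = -15 + 3*I (f(I) = 3*(-5 + I) = -15 + 3*I)
B(v) = 3 + v
(B(-3) + (-140 + f(13))*(130 + 138))**2 - 1*(-160193) = ((3 - 3) + (-140 + (-15 + 3*13))*(130 + 138))**2 - 1*(-160193) = (0 + (-140 + (-15 + 39))*268)**2 + 160193 = (0 + (-140 + 24)*268)**2 + 160193 = (0 - 116*268)**2 + 160193 = (0 - 31088)**2 + 160193 = (-31088)**2 + 160193 = 966463744 + 160193 = 966623937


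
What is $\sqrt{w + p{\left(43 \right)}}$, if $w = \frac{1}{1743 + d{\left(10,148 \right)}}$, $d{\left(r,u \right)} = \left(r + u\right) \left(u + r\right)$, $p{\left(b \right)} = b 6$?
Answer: $\frac{19 \sqrt{509756509}}{26707} \approx 16.062$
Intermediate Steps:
$p{\left(b \right)} = 6 b$
$d{\left(r,u \right)} = \left(r + u\right)^{2}$ ($d{\left(r,u \right)} = \left(r + u\right) \left(r + u\right) = \left(r + u\right)^{2}$)
$w = \frac{1}{26707}$ ($w = \frac{1}{1743 + \left(10 + 148\right)^{2}} = \frac{1}{1743 + 158^{2}} = \frac{1}{1743 + 24964} = \frac{1}{26707} \approx 3.7443 \cdot 10^{-5}$)
$\sqrt{w + p{\left(43 \right)}} = \sqrt{\frac{1}{26707} + 6 \cdot 43} = \sqrt{\frac{1}{26707} + 258} = \sqrt{\frac{6890407}{26707}} = \frac{19 \sqrt{509756509}}{26707}$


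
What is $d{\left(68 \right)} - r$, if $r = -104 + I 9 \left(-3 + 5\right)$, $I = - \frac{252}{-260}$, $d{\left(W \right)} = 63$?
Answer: $\frac{9721}{65} \approx 149.55$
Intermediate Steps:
$I = \frac{63}{65}$ ($I = \left(-252\right) \left(- \frac{1}{260}\right) = \frac{63}{65} \approx 0.96923$)
$r = - \frac{5626}{65}$ ($r = -104 + \frac{63 \cdot 9 \left(-3 + 5\right)}{65} = -104 + \frac{63 \cdot 9 \cdot 2}{65} = -104 + \frac{63}{65} \cdot 18 = -104 + \frac{1134}{65} = - \frac{5626}{65} \approx -86.554$)
$d{\left(68 \right)} - r = 63 - - \frac{5626}{65} = 63 + \frac{5626}{65} = \frac{9721}{65}$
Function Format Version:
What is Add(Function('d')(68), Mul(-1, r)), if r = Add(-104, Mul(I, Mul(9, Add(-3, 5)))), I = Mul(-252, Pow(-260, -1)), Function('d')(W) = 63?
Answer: Rational(9721, 65) ≈ 149.55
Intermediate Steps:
I = Rational(63, 65) (I = Mul(-252, Rational(-1, 260)) = Rational(63, 65) ≈ 0.96923)
r = Rational(-5626, 65) (r = Add(-104, Mul(Rational(63, 65), Mul(9, Add(-3, 5)))) = Add(-104, Mul(Rational(63, 65), Mul(9, 2))) = Add(-104, Mul(Rational(63, 65), 18)) = Add(-104, Rational(1134, 65)) = Rational(-5626, 65) ≈ -86.554)
Add(Function('d')(68), Mul(-1, r)) = Add(63, Mul(-1, Rational(-5626, 65))) = Add(63, Rational(5626, 65)) = Rational(9721, 65)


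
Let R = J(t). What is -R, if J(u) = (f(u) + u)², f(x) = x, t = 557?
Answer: -1240996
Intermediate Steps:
J(u) = 4*u² (J(u) = (u + u)² = (2*u)² = 4*u²)
R = 1240996 (R = 4*557² = 4*310249 = 1240996)
-R = -1*1240996 = -1240996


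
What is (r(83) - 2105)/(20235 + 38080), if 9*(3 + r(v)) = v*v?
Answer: -12083/524835 ≈ -0.023022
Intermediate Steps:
r(v) = -3 + v²/9 (r(v) = -3 + (v*v)/9 = -3 + v²/9)
(r(83) - 2105)/(20235 + 38080) = ((-3 + (⅑)*83²) - 2105)/(20235 + 38080) = ((-3 + (⅑)*6889) - 2105)/58315 = ((-3 + 6889/9) - 2105)*(1/58315) = (6862/9 - 2105)*(1/58315) = -12083/9*1/58315 = -12083/524835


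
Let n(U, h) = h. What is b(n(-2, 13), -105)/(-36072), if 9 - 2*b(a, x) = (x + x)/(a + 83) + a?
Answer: 29/1154304 ≈ 2.5123e-5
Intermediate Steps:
b(a, x) = 9/2 - a/2 - x/(83 + a) (b(a, x) = 9/2 - ((x + x)/(a + 83) + a)/2 = 9/2 - ((2*x)/(83 + a) + a)/2 = 9/2 - (2*x/(83 + a) + a)/2 = 9/2 - (a + 2*x/(83 + a))/2 = 9/2 + (-a/2 - x/(83 + a)) = 9/2 - a/2 - x/(83 + a))
b(n(-2, 13), -105)/(-36072) = ((747 - 1*13**2 - 74*13 - 2*(-105))/(2*(83 + 13)))/(-36072) = ((1/2)*(747 - 1*169 - 962 + 210)/96)*(-1/36072) = ((1/2)*(1/96)*(747 - 169 - 962 + 210))*(-1/36072) = ((1/2)*(1/96)*(-174))*(-1/36072) = -29/32*(-1/36072) = 29/1154304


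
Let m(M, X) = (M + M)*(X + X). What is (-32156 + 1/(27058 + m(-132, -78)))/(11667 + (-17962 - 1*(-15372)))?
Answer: -2194389751/619432634 ≈ -3.5426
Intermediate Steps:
m(M, X) = 4*M*X (m(M, X) = (2*M)*(2*X) = 4*M*X)
(-32156 + 1/(27058 + m(-132, -78)))/(11667 + (-17962 - 1*(-15372))) = (-32156 + 1/(27058 + 4*(-132)*(-78)))/(11667 + (-17962 - 1*(-15372))) = (-32156 + 1/(27058 + 41184))/(11667 + (-17962 + 15372)) = (-32156 + 1/68242)/(11667 - 2590) = (-32156 + 1/68242)/9077 = -2194389751/68242*1/9077 = -2194389751/619432634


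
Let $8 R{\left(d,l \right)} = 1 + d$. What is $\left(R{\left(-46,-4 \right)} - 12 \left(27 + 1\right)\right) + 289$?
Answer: $- \frac{421}{8} \approx -52.625$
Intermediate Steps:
$R{\left(d,l \right)} = \frac{1}{8} + \frac{d}{8}$ ($R{\left(d,l \right)} = \frac{1 + d}{8} = \frac{1}{8} + \frac{d}{8}$)
$\left(R{\left(-46,-4 \right)} - 12 \left(27 + 1\right)\right) + 289 = \left(\left(\frac{1}{8} + \frac{1}{8} \left(-46\right)\right) - 12 \left(27 + 1\right)\right) + 289 = \left(\left(\frac{1}{8} - \frac{23}{4}\right) - 336\right) + 289 = \left(- \frac{45}{8} - 336\right) + 289 = - \frac{2733}{8} + 289 = - \frac{421}{8}$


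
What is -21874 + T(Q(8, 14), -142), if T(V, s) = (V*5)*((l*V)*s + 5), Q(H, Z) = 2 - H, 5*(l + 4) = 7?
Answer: 44432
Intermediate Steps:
l = -13/5 (l = -4 + (1/5)*7 = -4 + 7/5 = -13/5 ≈ -2.6000)
T(V, s) = 5*V*(5 - 13*V*s/5) (T(V, s) = (V*5)*((-13*V/5)*s + 5) = (5*V)*(-13*V*s/5 + 5) = (5*V)*(5 - 13*V*s/5) = 5*V*(5 - 13*V*s/5))
-21874 + T(Q(8, 14), -142) = -21874 + (2 - 1*8)*(25 - 13*(2 - 1*8)*(-142)) = -21874 + (2 - 8)*(25 - 13*(2 - 8)*(-142)) = -21874 - 6*(25 - 13*(-6)*(-142)) = -21874 - 6*(25 - 11076) = -21874 - 6*(-11051) = -21874 + 66306 = 44432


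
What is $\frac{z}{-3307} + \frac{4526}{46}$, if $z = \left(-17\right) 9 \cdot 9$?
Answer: $\frac{7515412}{76061} \approx 98.808$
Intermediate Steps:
$z = -1377$ ($z = \left(-153\right) 9 = -1377$)
$\frac{z}{-3307} + \frac{4526}{46} = - \frac{1377}{-3307} + \frac{4526}{46} = \left(-1377\right) \left(- \frac{1}{3307}\right) + 4526 \cdot \frac{1}{46} = \frac{1377}{3307} + \frac{2263}{23} = \frac{7515412}{76061}$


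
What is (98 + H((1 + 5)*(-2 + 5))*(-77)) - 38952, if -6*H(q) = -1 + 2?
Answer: -233047/6 ≈ -38841.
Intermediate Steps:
H(q) = -⅙ (H(q) = -(-1 + 2)/6 = -⅙*1 = -⅙)
(98 + H((1 + 5)*(-2 + 5))*(-77)) - 38952 = (98 - ⅙*(-77)) - 38952 = (98 + 77/6) - 38952 = 665/6 - 38952 = -233047/6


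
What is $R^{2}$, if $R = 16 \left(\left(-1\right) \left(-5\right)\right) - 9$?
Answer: $5041$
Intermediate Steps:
$R = 71$ ($R = 16 \cdot 5 - 9 = 80 - 9 = 71$)
$R^{2} = 71^{2} = 5041$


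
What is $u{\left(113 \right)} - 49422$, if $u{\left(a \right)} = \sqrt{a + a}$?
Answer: $-49422 + \sqrt{226} \approx -49407.0$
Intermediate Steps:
$u{\left(a \right)} = \sqrt{2} \sqrt{a}$ ($u{\left(a \right)} = \sqrt{2 a} = \sqrt{2} \sqrt{a}$)
$u{\left(113 \right)} - 49422 = \sqrt{2} \sqrt{113} - 49422 = \sqrt{226} - 49422 = -49422 + \sqrt{226}$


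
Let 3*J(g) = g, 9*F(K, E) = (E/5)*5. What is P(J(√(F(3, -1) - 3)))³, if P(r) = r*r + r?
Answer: 168560/531441 + 56*I*√7/19683 ≈ 0.31718 + 0.0075274*I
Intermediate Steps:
F(K, E) = E/9 (F(K, E) = ((E/5)*5)/9 = E/9)
J(g) = g/3
P(r) = r + r² (P(r) = r² + r = r + r²)
P(J(√(F(3, -1) - 3)))³ = ((√((⅑)*(-1) - 3)/3)*(1 + √((⅑)*(-1) - 3)/3))³ = ((√(-⅑ - 3)/3)*(1 + √(-⅑ - 3)/3))³ = ((√(-28/9)/3)*(1 + √(-28/9)/3))³ = (((2*I*√7/3)/3)*(1 + (2*I*√7/3)/3))³ = ((2*I*√7/9)*(1 + 2*I*√7/9))³ = (2*I*√7*(1 + 2*I*√7/9)/9)³ = -56*I*√7*(1 + 2*I*√7/9)³/729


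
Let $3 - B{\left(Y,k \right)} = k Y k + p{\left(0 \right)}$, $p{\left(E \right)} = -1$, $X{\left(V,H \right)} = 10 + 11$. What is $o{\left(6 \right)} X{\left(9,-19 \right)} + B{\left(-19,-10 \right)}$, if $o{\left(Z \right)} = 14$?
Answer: $2198$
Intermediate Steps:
$X{\left(V,H \right)} = 21$
$B{\left(Y,k \right)} = 4 - Y k^{2}$ ($B{\left(Y,k \right)} = 3 - \left(k Y k - 1\right) = 3 - \left(Y k k - 1\right) = 3 - \left(Y k^{2} - 1\right) = 3 - \left(-1 + Y k^{2}\right) = 4 - Y k^{2}$)
$o{\left(6 \right)} X{\left(9,-19 \right)} + B{\left(-19,-10 \right)} = 14 \cdot 21 - \left(-4 - 19 \left(-10\right)^{2}\right) = 294 - \left(-4 - 1900\right) = 294 + \left(4 + 1900\right) = 294 + 1904 = 2198$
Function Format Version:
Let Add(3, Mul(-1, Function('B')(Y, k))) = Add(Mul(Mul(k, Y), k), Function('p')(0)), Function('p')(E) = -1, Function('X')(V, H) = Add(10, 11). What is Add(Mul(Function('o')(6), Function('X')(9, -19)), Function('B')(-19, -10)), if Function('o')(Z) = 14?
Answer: 2198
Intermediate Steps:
Function('X')(V, H) = 21
Function('B')(Y, k) = Add(4, Mul(-1, Y, Pow(k, 2))) (Function('B')(Y, k) = Add(3, Mul(-1, Add(Mul(Mul(k, Y), k), -1))) = Add(3, Mul(-1, Add(Mul(Mul(Y, k), k), -1))) = Add(3, Mul(-1, Add(Mul(Y, Pow(k, 2)), -1))) = Add(3, Mul(-1, Add(-1, Mul(Y, Pow(k, 2))))) = Add(3, Add(1, Mul(-1, Y, Pow(k, 2)))) = Add(4, Mul(-1, Y, Pow(k, 2))))
Add(Mul(Function('o')(6), Function('X')(9, -19)), Function('B')(-19, -10)) = Add(Mul(14, 21), Add(4, Mul(-1, -19, Pow(-10, 2)))) = Add(294, Add(4, Mul(-1, -19, 100))) = Add(294, Add(4, 1900)) = Add(294, 1904) = 2198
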